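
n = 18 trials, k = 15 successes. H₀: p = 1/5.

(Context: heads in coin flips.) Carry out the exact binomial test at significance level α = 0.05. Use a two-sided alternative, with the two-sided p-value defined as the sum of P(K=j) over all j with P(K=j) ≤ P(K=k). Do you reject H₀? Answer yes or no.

Exact binomial: n=18, k=15, p₀=1/5=0.2000
P(X=j) = C(n,j)·p₀^j·(1−p₀)^(n−j); p = Σ P(X=j) over j with P(X=j) ≤ P(X=15)
p-value (two-sided) = 0.00000
At α=0.05: p < α → reject H₀

reject H₀: yes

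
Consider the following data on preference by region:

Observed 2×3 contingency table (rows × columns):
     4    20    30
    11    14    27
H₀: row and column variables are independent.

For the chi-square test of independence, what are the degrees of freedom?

df = (r−1)(c−1) = (2−1)·(3−1) = 2

degrees of freedom = 2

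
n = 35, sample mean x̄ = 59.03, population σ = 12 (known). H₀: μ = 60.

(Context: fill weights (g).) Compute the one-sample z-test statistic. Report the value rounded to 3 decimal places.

SE = σ/√n = 12/√35 = 2.0284
z = (x̄−μ₀)/SE = (59.03−60)/2.0284 = -0.4782

test statistic = -0.478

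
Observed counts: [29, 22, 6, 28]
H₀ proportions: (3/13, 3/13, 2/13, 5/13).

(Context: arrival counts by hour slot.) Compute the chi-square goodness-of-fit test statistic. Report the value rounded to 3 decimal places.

n = 85; E_i = n·p_i = [19.62, 19.62, 13.08, 32.69]
χ² = (29−19.62)²/19.62 + (22−19.62)²/19.62 + (6−13.08)²/13.08 + (28−32.69)²/32.69 = 9.2831
df = 3

test statistic = 9.283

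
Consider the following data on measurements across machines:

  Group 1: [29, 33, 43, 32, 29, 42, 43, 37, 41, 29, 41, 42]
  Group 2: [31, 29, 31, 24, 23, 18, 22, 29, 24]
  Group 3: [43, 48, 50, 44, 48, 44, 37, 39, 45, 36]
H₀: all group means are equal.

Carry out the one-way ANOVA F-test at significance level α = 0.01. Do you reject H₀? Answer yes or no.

Group means [36.75, 25.67, 43.40], grand mean 35.677
SSB = Σnᵢ(x̄ᵢ−x̄)² = 1512.124; SSW = ΣΣ(x−x̄ᵢ)² = 754.650
MSB = 1512.124/2 = 756.0621; MSW = 754.650/28 = 26.9518
F = MSB/MSW = 28.0524
df = (2, 28)
p-value (upper-tail) = 0.00000
At α=0.01: p < α → reject H₀

reject H₀: yes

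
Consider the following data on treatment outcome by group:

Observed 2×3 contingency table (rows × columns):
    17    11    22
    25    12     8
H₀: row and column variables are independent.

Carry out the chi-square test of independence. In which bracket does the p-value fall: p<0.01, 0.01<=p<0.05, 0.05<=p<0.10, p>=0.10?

Row totals [50, 45], col totals [42, 23, 30], n=95
χ² = (17−22.11)²/22.11 + (11−12.11)²/12.11 + (22−15.79)²/15.79 + (25−19.89)²/19.89 + (12−10.89)²/10.89 + (8−14.21)²/14.21 = 7.8592
df = 2
p-value (upper-tail) = 0.01965
→ bracket: 0.01<=p<0.05

p-value bracket: 0.01<=p<0.05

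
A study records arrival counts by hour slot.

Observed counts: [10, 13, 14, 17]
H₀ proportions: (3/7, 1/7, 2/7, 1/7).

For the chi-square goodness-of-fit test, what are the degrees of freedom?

df = k − 1 = 4 − 1 = 3

degrees of freedom = 3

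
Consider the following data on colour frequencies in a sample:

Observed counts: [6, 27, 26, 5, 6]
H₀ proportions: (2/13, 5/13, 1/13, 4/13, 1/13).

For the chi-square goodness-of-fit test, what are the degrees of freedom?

df = k − 1 = 5 − 1 = 4

degrees of freedom = 4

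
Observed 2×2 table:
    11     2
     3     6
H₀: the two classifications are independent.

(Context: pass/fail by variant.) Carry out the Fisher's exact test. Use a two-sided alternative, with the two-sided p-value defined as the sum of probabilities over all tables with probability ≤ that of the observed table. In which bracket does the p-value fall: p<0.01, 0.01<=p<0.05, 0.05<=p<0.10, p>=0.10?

Margins: r₁=13, r₂=9, c₁=14, c₂=8, n=22
p_obs = C(13,11)·C(9,3)/C(22,14); sum pmf over tables with pmf ≤ p_obs
p-value (two-sided) = 0.02601
→ bracket: 0.01<=p<0.05

p-value bracket: 0.01<=p<0.05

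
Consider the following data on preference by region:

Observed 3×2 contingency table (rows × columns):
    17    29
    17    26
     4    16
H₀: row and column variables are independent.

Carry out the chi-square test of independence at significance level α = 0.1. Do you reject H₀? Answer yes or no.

Row totals [46, 43, 20], col totals [38, 71], n=109
χ² = (17−16.04)²/16.04 + (29−29.96)²/29.96 + (17−14.99)²/14.99 + (26−28.01)²/28.01 + (4−6.97)²/6.97 + (16−13.03)²/13.03 = 2.4477
df = 2
p-value (upper-tail) = 0.29410
At α=0.1: p ≥ α → fail to reject H₀

reject H₀: no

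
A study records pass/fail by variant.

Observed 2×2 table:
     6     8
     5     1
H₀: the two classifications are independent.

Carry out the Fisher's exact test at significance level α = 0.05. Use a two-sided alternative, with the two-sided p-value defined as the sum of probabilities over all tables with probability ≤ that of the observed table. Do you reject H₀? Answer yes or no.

Margins: r₁=14, r₂=6, c₁=11, c₂=9, n=20
p_obs = C(14,6)·C(6,5)/C(20,11); sum pmf over tables with pmf ≤ p_obs
p-value (two-sided) = 0.15712
At α=0.05: p ≥ α → fail to reject H₀

reject H₀: no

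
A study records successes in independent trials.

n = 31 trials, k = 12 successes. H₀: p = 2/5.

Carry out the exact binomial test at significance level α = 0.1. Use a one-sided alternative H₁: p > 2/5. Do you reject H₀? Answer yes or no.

Exact binomial: n=31, k=12, p₀=2/5=0.4000
P(X≥12) from Σ C(n,i)·p₀^i·(1−p₀)^(n−i)
p-value (one-sided, H₁ greater) = 0.62476
At α=0.1: p ≥ α → fail to reject H₀

reject H₀: no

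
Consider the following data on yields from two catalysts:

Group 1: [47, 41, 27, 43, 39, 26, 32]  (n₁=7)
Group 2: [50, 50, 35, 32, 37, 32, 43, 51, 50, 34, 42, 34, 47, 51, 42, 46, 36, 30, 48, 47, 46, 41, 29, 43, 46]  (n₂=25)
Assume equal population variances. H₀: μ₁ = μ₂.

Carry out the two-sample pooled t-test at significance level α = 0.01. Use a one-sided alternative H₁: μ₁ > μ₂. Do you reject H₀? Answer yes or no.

reject H₀: no

x̄₁=36.429, s₁=8.162, n₁=7
x̄₂=41.680, s₂=7.186, n₂=25
s_p² = [6·8.162² + 24·7.186²]/30 = 54.6385
SE = √(s_p²·(1/7+1/25)) = 3.1609
t = (36.429−41.680)/3.1609 = -1.6614
df = 30
p-value (one-sided, H₁ greater) = 0.94647
At α=0.01: p ≥ α → fail to reject H₀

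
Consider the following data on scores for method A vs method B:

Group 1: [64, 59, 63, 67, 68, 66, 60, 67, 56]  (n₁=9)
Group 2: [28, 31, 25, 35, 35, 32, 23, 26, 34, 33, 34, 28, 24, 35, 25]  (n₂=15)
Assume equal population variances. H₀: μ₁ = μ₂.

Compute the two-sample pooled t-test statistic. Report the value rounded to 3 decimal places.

x̄₁=63.333, s₁=4.183, n₁=9
x̄₂=29.867, s₂=4.470, n₂=15
s_p² = [8·4.183² + 14·4.470²]/22 = 19.0788
SE = √(s_p²·(1/9+1/15)) = 1.8417
t = (63.333−29.867)/1.8417 = 18.1718
df = 22

test statistic = 18.172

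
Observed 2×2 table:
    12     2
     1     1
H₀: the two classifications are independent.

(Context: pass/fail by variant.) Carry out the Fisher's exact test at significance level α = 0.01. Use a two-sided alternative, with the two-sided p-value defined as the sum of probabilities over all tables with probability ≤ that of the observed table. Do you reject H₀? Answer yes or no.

Margins: r₁=14, r₂=2, c₁=13, c₂=3, n=16
p_obs = C(14,12)·C(2,1)/C(16,13); sum pmf over tables with pmf ≤ p_obs
p-value (two-sided) = 0.35000
At α=0.01: p ≥ α → fail to reject H₀

reject H₀: no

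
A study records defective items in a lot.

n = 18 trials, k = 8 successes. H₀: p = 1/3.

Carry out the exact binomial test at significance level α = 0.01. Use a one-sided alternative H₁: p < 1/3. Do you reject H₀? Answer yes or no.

reject H₀: no

Exact binomial: n=18, k=8, p₀=1/3=0.3333
P(X≤8) from Σ C(n,i)·p₀^i·(1−p₀)^(n−i)
p-value (one-sided, H₁ less) = 0.89240
At α=0.01: p ≥ α → fail to reject H₀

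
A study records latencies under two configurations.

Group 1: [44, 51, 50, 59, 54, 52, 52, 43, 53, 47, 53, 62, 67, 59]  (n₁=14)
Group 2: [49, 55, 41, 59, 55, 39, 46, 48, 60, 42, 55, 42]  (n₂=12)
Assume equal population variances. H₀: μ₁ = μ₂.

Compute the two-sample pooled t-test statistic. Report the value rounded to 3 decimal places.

test statistic = 1.462

x̄₁=53.286, s₁=6.684, n₁=14
x̄₂=49.250, s₂=7.387, n₂=12
s_p² = [13·6.684² + 11·7.387²]/24 = 49.2128
SE = √(s_p²·(1/14+1/12)) = 2.7598
t = (53.286−49.250)/2.7598 = 1.4623
df = 24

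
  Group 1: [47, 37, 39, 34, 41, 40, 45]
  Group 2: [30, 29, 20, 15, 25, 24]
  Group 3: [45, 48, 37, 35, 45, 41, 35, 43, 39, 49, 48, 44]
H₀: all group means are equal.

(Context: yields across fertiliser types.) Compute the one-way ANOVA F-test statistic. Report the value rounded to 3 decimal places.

Group means [40.43, 23.83, 42.42], grand mean 37.400
SSB = Σnᵢ(x̄ᵢ−x̄)² = 1470.536; SSW = ΣΣ(x−x̄ᵢ)² = 553.464
MSB = 1470.536/2 = 735.2679; MSW = 553.464/22 = 25.1575
F = MSB/MSW = 29.2266
df = (2, 22)

test statistic = 29.227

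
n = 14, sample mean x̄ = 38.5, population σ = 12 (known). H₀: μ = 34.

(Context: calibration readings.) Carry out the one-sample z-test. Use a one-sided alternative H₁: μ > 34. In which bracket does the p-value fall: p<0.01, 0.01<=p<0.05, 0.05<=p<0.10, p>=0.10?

SE = σ/√n = 12/√14 = 3.2071
z = (x̄−μ₀)/SE = (38.5−34)/3.2071 = 1.4031
p-value (one-sided, H₁ greater) = 0.08029
→ bracket: 0.05<=p<0.10

p-value bracket: 0.05<=p<0.10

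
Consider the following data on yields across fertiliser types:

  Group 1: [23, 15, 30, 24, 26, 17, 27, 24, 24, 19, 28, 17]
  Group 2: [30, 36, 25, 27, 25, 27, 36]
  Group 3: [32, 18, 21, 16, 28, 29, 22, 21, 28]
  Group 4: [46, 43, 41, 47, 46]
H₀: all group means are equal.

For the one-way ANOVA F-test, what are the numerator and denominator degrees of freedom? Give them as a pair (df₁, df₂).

k = 4 groups, N = 33 total
df = (k−1, N−k) = (4−1, 33−4) = (3, 29)

degrees of freedom = [3, 29]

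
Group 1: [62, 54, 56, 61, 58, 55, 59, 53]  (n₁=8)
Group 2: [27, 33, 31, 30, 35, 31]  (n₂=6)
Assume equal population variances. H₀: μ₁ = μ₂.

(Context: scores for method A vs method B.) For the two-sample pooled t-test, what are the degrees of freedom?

degrees of freedom = 12

df = n₁ + n₂ − 2 = 8 + 6 − 2 = 12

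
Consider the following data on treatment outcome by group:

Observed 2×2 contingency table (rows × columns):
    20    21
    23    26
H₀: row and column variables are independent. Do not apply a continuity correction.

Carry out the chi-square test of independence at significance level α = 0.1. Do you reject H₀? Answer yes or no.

Row totals [41, 49], col totals [43, 47], n=90
χ² = (20−19.59)²/19.59 + (21−21.41)²/21.41 + (23−23.41)²/23.41 + (26−25.59)²/25.59 = 0.0303
df = 1
p-value (upper-tail) = 0.86171
At α=0.1: p ≥ α → fail to reject H₀

reject H₀: no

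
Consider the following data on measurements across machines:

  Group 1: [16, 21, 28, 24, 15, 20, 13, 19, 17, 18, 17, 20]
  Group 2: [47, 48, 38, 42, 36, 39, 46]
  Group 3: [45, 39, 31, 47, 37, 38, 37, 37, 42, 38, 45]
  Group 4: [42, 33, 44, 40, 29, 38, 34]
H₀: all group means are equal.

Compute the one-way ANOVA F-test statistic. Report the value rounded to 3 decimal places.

test statistic = 55.093

Group means [19.00, 42.29, 39.64, 37.14], grand mean 32.973
SSB = Σnᵢ(x̄ᵢ−x̄)² = 3560.142; SSW = ΣΣ(x−x̄ᵢ)² = 710.831
MSB = 3560.142/3 = 1186.7139; MSW = 710.831/33 = 21.5403
F = MSB/MSW = 55.0926
df = (3, 33)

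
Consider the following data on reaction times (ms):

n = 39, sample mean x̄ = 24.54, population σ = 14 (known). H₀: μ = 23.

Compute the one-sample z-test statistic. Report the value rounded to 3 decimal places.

test statistic = 0.687

SE = σ/√n = 14/√39 = 2.2418
z = (x̄−μ₀)/SE = (24.54−23)/2.2418 = 0.6869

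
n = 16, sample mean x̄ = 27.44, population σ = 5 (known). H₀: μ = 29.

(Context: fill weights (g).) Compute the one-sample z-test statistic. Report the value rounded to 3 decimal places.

test statistic = -1.248

SE = σ/√n = 5/√16 = 1.2500
z = (x̄−μ₀)/SE = (27.44−29)/1.2500 = -1.2480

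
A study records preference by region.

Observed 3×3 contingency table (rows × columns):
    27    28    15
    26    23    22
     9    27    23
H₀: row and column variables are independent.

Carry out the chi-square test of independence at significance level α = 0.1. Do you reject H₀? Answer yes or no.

reject H₀: yes

Row totals [70, 71, 59], col totals [62, 78, 60], n=200
χ² = (27−21.70)²/21.70 + (28−27.30)²/27.30 + (15−21.00)²/21.00 + (26−22.01)²/22.01 + (23−27.69)²/27.69 + (22−21.30)²/21.30 + (9−18.29)²/18.29 + (27−23.01)²/23.01 + (23−17.70)²/17.70 = 11.5649
df = 4
p-value (upper-tail) = 0.02090
At α=0.1: p < α → reject H₀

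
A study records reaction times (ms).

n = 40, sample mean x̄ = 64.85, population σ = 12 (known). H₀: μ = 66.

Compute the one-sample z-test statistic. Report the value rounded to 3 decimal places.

SE = σ/√n = 12/√40 = 1.8974
z = (x̄−μ₀)/SE = (64.85−66)/1.8974 = -0.6061

test statistic = -0.606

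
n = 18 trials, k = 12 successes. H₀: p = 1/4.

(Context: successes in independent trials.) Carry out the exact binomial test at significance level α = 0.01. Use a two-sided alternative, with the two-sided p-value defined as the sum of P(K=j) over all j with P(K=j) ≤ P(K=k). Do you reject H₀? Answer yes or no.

reject H₀: yes

Exact binomial: n=18, k=12, p₀=1/4=0.2500
P(X=j) = C(n,j)·p₀^j·(1−p₀)^(n−j); p = Σ P(X=j) over j with P(X=j) ≤ P(X=12)
p-value (two-sided) = 0.00023
At α=0.01: p < α → reject H₀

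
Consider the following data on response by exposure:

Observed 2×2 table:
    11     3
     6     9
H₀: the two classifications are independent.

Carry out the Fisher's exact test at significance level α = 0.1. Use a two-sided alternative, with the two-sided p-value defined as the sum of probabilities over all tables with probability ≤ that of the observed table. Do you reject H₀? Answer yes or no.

Margins: r₁=14, r₂=15, c₁=17, c₂=12, n=29
p_obs = C(14,11)·C(15,6)/C(29,17); sum pmf over tables with pmf ≤ p_obs
p-value (two-sided) = 0.06043
At α=0.1: p < α → reject H₀

reject H₀: yes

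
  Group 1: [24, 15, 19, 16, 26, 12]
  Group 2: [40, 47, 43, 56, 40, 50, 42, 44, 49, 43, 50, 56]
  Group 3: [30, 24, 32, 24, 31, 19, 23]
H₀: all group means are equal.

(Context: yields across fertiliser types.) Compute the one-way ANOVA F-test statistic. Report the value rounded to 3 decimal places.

Group means [18.67, 46.67, 26.14], grand mean 34.200
SSB = Σnᵢ(x̄ᵢ−x̄)² = 3767.143; SSW = ΣΣ(x−x̄ᵢ)² = 636.857
MSB = 3767.143/2 = 1883.5714; MSW = 636.857/22 = 28.9481
F = MSB/MSW = 65.0673
df = (2, 22)

test statistic = 65.067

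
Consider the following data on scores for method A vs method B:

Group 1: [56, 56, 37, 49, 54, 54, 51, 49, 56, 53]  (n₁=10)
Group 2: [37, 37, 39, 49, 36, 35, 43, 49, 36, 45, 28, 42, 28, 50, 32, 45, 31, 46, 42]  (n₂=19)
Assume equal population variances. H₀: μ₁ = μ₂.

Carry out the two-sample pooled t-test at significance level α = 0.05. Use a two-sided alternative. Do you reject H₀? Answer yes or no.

reject H₀: yes

x̄₁=51.500, s₁=5.759, n₁=10
x̄₂=39.474, s₂=6.947, n₂=19
s_p² = [9·5.759² + 18·6.947²]/27 = 43.2310
SE = √(s_p²·(1/10+1/19)) = 2.5687
t = (51.500−39.474)/2.5687 = 4.6818
df = 27
p-value (two-sided) = 0.00007
At α=0.05: p < α → reject H₀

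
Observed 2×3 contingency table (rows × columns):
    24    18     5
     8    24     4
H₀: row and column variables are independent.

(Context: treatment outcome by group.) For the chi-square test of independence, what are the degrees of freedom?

degrees of freedom = 2

df = (r−1)(c−1) = (2−1)·(3−1) = 2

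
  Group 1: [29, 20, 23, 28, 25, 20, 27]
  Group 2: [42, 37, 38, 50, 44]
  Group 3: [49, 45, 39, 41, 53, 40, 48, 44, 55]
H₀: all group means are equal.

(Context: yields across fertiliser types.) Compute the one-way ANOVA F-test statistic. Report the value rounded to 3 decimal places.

test statistic = 38.656

Group means [24.57, 42.20, 46.00], grand mean 37.952
SSB = Σnᵢ(x̄ᵢ−x̄)² = 1926.438; SSW = ΣΣ(x−x̄ᵢ)² = 448.514
MSB = 1926.438/2 = 963.2190; MSW = 448.514/18 = 24.9175
F = MSB/MSW = 38.6564
df = (2, 18)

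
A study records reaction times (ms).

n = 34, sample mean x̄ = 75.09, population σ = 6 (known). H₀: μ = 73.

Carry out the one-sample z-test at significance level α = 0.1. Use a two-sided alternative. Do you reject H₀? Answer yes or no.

reject H₀: yes

SE = σ/√n = 6/√34 = 1.0290
z = (x̄−μ₀)/SE = (75.09−73)/1.0290 = 2.0311
p-value (two-sided) = 0.04224
At α=0.1: p < α → reject H₀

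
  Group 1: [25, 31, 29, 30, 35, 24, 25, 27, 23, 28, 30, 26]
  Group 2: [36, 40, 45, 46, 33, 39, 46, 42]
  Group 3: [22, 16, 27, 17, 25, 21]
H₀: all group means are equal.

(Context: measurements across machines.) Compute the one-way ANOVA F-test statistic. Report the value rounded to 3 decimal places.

test statistic = 43.525

Group means [27.75, 40.88, 21.33], grand mean 30.308
SSB = Σnᵢ(x̄ᵢ−x̄)² = 1455.080; SSW = ΣΣ(x−x̄ᵢ)² = 384.458
MSB = 1455.080/2 = 727.5401; MSW = 384.458/23 = 16.7156
F = MSB/MSW = 43.5247
df = (2, 23)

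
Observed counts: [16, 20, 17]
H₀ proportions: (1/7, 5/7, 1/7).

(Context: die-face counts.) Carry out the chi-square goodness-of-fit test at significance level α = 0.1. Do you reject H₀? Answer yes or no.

reject H₀: yes

n = 53; E_i = n·p_i = [7.57, 37.86, 7.57]
χ² = (16−7.57)²/7.57 + (20−37.86)²/37.86 + (17−7.57)²/7.57 = 29.5472
df = 2
p-value (upper-tail) = 0.00000
At α=0.1: p < α → reject H₀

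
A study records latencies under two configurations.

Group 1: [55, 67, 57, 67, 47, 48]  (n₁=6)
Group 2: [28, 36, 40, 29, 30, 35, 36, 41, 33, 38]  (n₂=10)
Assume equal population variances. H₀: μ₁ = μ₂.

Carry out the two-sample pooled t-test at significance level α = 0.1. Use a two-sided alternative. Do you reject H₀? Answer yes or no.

reject H₀: yes

x̄₁=56.833, s₁=8.773, n₁=6
x̄₂=34.600, s₂=4.526, n₂=10
s_p² = [5·8.773² + 9·4.526²]/14 = 40.6595
SE = √(s_p²·(1/6+1/10)) = 3.2928
t = (56.833−34.600)/3.2928 = 6.7521
df = 14
p-value (two-sided) = 0.00001
At α=0.1: p < α → reject H₀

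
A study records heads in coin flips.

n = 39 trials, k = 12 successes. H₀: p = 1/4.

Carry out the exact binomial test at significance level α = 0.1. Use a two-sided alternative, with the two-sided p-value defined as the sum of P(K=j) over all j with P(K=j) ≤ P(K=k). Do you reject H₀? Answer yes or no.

reject H₀: no

Exact binomial: n=39, k=12, p₀=1/4=0.2500
P(X=j) = C(n,j)·p₀^j·(1−p₀)^(n−j); p = Σ P(X=j) over j with P(X=j) ≤ P(X=12)
p-value (two-sided) = 0.45867
At α=0.1: p ≥ α → fail to reject H₀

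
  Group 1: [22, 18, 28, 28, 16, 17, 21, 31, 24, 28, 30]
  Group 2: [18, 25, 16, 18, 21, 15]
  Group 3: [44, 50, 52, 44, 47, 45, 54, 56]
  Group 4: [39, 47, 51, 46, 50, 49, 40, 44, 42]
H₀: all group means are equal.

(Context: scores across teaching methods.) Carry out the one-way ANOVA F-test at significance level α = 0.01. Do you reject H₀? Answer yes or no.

Group means [23.91, 18.83, 49.00, 45.33], grand mean 34.588
SSB = Σnᵢ(x̄ᵢ−x̄)² = 5444.493; SSW = ΣΣ(x−x̄ᵢ)² = 667.742
MSB = 5444.493/3 = 1814.8310; MSW = 667.742/30 = 22.2581
F = MSB/MSW = 81.5358
df = (3, 30)
p-value (upper-tail) = 0.00000
At α=0.01: p < α → reject H₀

reject H₀: yes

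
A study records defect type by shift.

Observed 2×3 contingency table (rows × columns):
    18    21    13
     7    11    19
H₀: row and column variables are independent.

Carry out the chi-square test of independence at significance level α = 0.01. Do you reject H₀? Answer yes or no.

reject H₀: no

Row totals [52, 37], col totals [25, 32, 32], n=89
χ² = (18−14.61)²/14.61 + (21−18.70)²/18.70 + (13−18.70)²/18.70 + (7−10.39)²/10.39 + (11−13.30)²/13.30 + (19−13.30)²/13.30 = 6.7538
df = 2
p-value (upper-tail) = 0.03415
At α=0.01: p ≥ α → fail to reject H₀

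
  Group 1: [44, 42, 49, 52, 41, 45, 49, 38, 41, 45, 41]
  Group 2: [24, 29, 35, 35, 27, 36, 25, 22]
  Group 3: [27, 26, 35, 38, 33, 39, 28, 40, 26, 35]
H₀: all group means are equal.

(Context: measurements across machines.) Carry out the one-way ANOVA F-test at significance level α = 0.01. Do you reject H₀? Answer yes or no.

reject H₀: yes

Group means [44.27, 29.12, 32.70], grand mean 36.103
SSB = Σnᵢ(x̄ᵢ−x̄)² = 1239.533; SSW = ΣΣ(x−x̄ᵢ)² = 673.157
MSB = 1239.533/2 = 619.7664; MSW = 673.157/26 = 25.8906
F = MSB/MSW = 23.9378
df = (2, 26)
p-value (upper-tail) = 0.00000
At α=0.01: p < α → reject H₀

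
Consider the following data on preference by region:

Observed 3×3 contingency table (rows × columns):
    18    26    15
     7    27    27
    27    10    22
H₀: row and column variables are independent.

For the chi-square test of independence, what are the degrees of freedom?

df = (r−1)(c−1) = (3−1)·(3−1) = 4

degrees of freedom = 4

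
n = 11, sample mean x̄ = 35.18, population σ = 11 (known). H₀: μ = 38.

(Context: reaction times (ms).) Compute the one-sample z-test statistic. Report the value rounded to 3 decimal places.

SE = σ/√n = 11/√11 = 3.3166
z = (x̄−μ₀)/SE = (35.18−38)/3.3166 = -0.8503

test statistic = -0.850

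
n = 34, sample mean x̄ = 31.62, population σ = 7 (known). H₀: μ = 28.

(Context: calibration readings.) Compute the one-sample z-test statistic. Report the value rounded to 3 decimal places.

test statistic = 3.015

SE = σ/√n = 7/√34 = 1.2005
z = (x̄−μ₀)/SE = (31.62−28)/1.2005 = 3.0154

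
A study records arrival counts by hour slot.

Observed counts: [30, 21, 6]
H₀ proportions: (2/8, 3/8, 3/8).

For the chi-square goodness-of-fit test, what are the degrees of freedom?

degrees of freedom = 2

df = k − 1 = 3 − 1 = 2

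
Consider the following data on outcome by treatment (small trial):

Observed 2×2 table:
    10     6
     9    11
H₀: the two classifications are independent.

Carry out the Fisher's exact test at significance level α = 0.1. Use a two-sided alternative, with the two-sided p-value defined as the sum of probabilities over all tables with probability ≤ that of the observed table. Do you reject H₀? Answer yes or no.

Margins: r₁=16, r₂=20, c₁=19, c₂=17, n=36
p_obs = C(16,10)·C(20,9)/C(36,19); sum pmf over tables with pmf ≤ p_obs
p-value (two-sided) = 0.33511
At α=0.1: p ≥ α → fail to reject H₀

reject H₀: no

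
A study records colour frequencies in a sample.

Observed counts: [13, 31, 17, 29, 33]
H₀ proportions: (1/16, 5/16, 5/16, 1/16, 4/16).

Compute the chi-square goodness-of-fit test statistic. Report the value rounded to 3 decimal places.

n = 123; E_i = n·p_i = [7.69, 38.44, 38.44, 7.69, 30.75]
χ² = (13−7.69)²/7.69 + (31−38.44)²/38.44 + (17−38.44)²/38.44 + (29−7.69)²/7.69 + (33−30.75)²/30.75 = 76.3171
df = 4

test statistic = 76.317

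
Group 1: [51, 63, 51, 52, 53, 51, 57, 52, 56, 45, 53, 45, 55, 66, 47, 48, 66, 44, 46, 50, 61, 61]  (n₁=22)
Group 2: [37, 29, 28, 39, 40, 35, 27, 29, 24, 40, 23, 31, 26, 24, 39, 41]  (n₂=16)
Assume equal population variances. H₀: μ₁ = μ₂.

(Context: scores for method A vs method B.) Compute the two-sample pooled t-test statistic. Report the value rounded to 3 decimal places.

x̄₁=53.318, s₁=6.672, n₁=22
x̄₂=32.000, s₂=6.563, n₂=16
s_p² = [21·6.672² + 15·6.563²]/36 = 43.9104
SE = √(s_p²·(1/22+1/16)) = 2.1772
t = (53.318−32.000)/2.1772 = 9.7914
df = 36

test statistic = 9.791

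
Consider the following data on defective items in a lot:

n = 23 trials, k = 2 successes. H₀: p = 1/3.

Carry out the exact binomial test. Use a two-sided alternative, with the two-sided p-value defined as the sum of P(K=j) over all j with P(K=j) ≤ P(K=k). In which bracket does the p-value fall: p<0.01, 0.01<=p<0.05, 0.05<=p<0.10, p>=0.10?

p-value bracket: 0.01<=p<0.05

Exact binomial: n=23, k=2, p₀=1/3=0.3333
P(X=j) = C(n,j)·p₀^j·(1−p₀)^(n−j); p = Σ P(X=j) over j with P(X=j) ≤ P(X=2)
p-value (two-sided) = 0.01294
→ bracket: 0.01<=p<0.05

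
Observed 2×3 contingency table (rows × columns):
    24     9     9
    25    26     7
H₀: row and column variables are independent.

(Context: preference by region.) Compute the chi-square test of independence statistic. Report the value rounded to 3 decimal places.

Row totals [42, 58], col totals [49, 35, 16], n=100
χ² = (24−20.58)²/20.58 + (9−14.70)²/14.70 + (9−6.72)²/6.72 + (25−28.42)²/28.42 + (26−20.30)²/20.30 + (7−9.28)²/9.28 = 6.1243
df = 2

test statistic = 6.124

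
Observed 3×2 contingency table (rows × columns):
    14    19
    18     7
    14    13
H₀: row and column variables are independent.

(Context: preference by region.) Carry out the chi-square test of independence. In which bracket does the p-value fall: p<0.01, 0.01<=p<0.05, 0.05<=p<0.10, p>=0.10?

Row totals [33, 25, 27], col totals [46, 39], n=85
χ² = (14−17.86)²/17.86 + (19−15.14)²/15.14 + (18−13.53)²/13.53 + (7−11.47)²/11.47 + (14−14.61)²/14.61 + (13−12.39)²/12.39 = 5.0927
df = 2
p-value (upper-tail) = 0.07837
→ bracket: 0.05<=p<0.10

p-value bracket: 0.05<=p<0.10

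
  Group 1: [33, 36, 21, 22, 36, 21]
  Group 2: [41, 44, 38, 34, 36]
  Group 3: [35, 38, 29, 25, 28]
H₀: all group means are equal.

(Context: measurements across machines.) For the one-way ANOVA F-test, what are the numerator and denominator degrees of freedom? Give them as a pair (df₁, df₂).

k = 3 groups, N = 16 total
df = (k−1, N−k) = (3−1, 16−3) = (2, 13)

degrees of freedom = [2, 13]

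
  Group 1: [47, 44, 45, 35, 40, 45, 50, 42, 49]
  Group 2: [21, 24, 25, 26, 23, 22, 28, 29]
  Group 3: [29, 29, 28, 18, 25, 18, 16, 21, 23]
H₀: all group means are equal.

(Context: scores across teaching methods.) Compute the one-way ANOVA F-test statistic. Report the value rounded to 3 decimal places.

test statistic = 64.762

Group means [44.11, 24.75, 23.00], grand mean 30.846
SSB = Σnᵢ(x̄ᵢ−x̄)² = 2434.996; SSW = ΣΣ(x−x̄ᵢ)² = 432.389
MSB = 2434.996/2 = 1217.4979; MSW = 432.389/23 = 18.7995
F = MSB/MSW = 64.7622
df = (2, 23)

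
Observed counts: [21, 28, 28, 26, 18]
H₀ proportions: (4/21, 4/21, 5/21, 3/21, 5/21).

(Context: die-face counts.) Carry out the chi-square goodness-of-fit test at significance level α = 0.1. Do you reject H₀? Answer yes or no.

reject H₀: yes

n = 121; E_i = n·p_i = [23.05, 23.05, 28.81, 17.29, 28.81]
χ² = (21−23.05)²/23.05 + (28−23.05)²/23.05 + (28−28.81)²/28.81 + (26−17.29)²/17.29 + (18−28.81)²/28.81 = 9.7178
df = 4
p-value (upper-tail) = 0.04546
At α=0.1: p < α → reject H₀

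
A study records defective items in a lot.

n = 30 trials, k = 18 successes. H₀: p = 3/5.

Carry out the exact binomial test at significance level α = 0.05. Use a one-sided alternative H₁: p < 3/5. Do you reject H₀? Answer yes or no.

Exact binomial: n=30, k=18, p₀=3/5=0.6000
P(X≤18) from Σ C(n,i)·p₀^i·(1−p₀)^(n−i)
p-value (one-sided, H₁ less) = 0.56891
At α=0.05: p ≥ α → fail to reject H₀

reject H₀: no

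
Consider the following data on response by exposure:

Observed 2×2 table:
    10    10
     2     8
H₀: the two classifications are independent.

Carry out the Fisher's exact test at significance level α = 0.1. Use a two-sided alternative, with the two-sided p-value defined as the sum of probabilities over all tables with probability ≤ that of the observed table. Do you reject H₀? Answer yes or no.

Margins: r₁=20, r₂=10, c₁=12, c₂=18, n=30
p_obs = C(20,10)·C(10,2)/C(30,12); sum pmf over tables with pmf ≤ p_obs
p-value (two-sided) = 0.23527
At α=0.1: p ≥ α → fail to reject H₀

reject H₀: no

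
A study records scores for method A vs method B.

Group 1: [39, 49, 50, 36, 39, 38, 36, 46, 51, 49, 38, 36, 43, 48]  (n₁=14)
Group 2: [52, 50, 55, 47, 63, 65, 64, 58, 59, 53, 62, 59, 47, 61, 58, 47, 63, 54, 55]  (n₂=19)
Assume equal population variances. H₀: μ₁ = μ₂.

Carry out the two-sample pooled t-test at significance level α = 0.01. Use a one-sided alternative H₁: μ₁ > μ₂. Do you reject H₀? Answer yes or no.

reject H₀: no

x̄₁=42.714, s₁=5.863, n₁=14
x̄₂=56.421, s₂=5.947, n₂=19
s_p² = [13·5.863² + 18·5.947²]/31 = 34.9512
SE = √(s_p²·(1/14+1/19)) = 2.0823
t = (42.714−56.421)/2.0823 = -6.5824
df = 31
p-value (one-sided, H₁ greater) = 1.00000
At α=0.01: p ≥ α → fail to reject H₀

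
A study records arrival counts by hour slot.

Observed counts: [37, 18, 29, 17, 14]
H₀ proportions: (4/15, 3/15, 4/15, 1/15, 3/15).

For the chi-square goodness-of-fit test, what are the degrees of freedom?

df = k − 1 = 5 − 1 = 4

degrees of freedom = 4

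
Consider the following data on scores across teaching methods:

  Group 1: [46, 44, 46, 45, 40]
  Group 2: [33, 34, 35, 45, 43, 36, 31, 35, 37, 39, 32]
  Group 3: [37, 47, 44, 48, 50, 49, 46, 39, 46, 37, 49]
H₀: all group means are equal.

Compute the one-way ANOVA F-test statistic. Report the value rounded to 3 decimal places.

test statistic = 11.568

Group means [44.20, 36.36, 44.73], grand mean 41.222
SSB = Σnᵢ(x̄ᵢ−x̄)² = 439.139; SSW = ΣΣ(x−x̄ᵢ)² = 455.527
MSB = 439.139/2 = 219.5697; MSW = 455.527/24 = 18.9803
F = MSB/MSW = 11.5683
df = (2, 24)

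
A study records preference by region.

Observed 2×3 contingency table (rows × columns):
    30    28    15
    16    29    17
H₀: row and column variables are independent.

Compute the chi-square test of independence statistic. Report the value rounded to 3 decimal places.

Row totals [73, 62], col totals [46, 57, 32], n=135
χ² = (30−24.87)²/24.87 + (28−30.82)²/30.82 + (15−17.30)²/17.30 + (16−21.13)²/21.13 + (29−26.18)²/26.18 + (17−14.70)²/14.70 = 3.5306
df = 2

test statistic = 3.531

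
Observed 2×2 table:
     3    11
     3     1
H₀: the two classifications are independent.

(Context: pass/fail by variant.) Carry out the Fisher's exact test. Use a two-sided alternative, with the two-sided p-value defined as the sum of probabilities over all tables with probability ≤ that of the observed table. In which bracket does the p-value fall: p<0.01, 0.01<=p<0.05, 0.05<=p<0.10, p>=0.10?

p-value bracket: 0.05<=p<0.10

Margins: r₁=14, r₂=4, c₁=6, c₂=12, n=18
p_obs = C(14,3)·C(4,3)/C(18,6); sum pmf over tables with pmf ≤ p_obs
p-value (two-sided) = 0.08333
→ bracket: 0.05<=p<0.10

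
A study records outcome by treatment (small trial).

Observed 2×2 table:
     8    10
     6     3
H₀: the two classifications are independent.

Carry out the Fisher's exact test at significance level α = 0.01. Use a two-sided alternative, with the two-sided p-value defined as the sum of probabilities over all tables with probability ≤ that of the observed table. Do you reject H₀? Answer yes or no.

Margins: r₁=18, r₂=9, c₁=14, c₂=13, n=27
p_obs = C(18,8)·C(9,6)/C(27,14); sum pmf over tables with pmf ≤ p_obs
p-value (two-sided) = 0.41971
At α=0.01: p ≥ α → fail to reject H₀

reject H₀: no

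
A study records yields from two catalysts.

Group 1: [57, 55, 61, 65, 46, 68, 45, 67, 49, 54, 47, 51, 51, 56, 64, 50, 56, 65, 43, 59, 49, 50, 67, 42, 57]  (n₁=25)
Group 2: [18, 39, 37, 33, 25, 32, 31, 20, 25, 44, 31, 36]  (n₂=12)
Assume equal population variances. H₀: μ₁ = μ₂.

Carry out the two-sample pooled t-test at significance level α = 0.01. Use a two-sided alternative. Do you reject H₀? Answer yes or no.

reject H₀: yes

x̄₁=54.960, s₁=7.940, n₁=25
x̄₂=30.917, s₂=7.751, n₂=12
s_p² = [24·7.940² + 11·7.751²]/35 = 62.1108
SE = √(s_p²·(1/25+1/12)) = 2.7677
t = (54.960−30.917)/2.7677 = 8.6870
df = 35
p-value (two-sided) = 0.00000
At α=0.01: p < α → reject H₀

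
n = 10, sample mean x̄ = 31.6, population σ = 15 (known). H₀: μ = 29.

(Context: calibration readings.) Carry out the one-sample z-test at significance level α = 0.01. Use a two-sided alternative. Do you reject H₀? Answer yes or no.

reject H₀: no

SE = σ/√n = 15/√10 = 4.7434
z = (x̄−μ₀)/SE = (31.6−29)/4.7434 = 0.5481
p-value (two-sided) = 0.58360
At α=0.01: p ≥ α → fail to reject H₀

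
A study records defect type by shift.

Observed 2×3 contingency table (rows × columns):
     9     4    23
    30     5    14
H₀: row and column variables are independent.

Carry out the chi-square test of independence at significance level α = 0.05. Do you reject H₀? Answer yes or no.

reject H₀: yes

Row totals [36, 49], col totals [39, 9, 37], n=85
χ² = (9−16.52)²/16.52 + (4−3.81)²/3.81 + (23−15.67)²/15.67 + (30−22.48)²/22.48 + (5−5.19)²/5.19 + (14−21.33)²/21.33 = 11.8981
df = 2
p-value (upper-tail) = 0.00261
At α=0.05: p < α → reject H₀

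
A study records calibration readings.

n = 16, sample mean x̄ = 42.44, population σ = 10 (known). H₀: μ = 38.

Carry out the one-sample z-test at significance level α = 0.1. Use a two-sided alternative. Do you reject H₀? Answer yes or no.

reject H₀: yes

SE = σ/√n = 10/√16 = 2.5000
z = (x̄−μ₀)/SE = (42.44−38)/2.5000 = 1.7760
p-value (two-sided) = 0.07573
At α=0.1: p < α → reject H₀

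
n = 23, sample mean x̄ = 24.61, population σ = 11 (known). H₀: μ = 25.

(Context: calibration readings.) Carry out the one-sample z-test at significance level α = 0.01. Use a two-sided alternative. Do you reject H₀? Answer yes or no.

reject H₀: no

SE = σ/√n = 11/√23 = 2.2937
z = (x̄−μ₀)/SE = (24.61−25)/2.2937 = -0.1700
p-value (two-sided) = 0.86498
At α=0.01: p ≥ α → fail to reject H₀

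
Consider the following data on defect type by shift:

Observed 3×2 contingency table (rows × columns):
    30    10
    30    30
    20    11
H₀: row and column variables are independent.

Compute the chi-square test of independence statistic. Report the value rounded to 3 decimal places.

test statistic = 6.512

Row totals [40, 60, 31], col totals [80, 51], n=131
χ² = (30−24.43)²/24.43 + (10−15.57)²/15.57 + (30−36.64)²/36.64 + (30−23.36)²/23.36 + (20−18.93)²/18.93 + (11−12.07)²/12.07 = 6.5122
df = 2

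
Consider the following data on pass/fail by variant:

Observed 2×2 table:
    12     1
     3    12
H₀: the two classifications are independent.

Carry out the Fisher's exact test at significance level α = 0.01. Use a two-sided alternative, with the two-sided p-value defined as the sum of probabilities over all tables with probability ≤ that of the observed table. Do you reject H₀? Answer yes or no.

reject H₀: yes

Margins: r₁=13, r₂=15, c₁=15, c₂=13, n=28
p_obs = C(13,12)·C(15,3)/C(28,15); sum pmf over tables with pmf ≤ p_obs
p-value (two-sided) = 0.00017
At α=0.01: p < α → reject H₀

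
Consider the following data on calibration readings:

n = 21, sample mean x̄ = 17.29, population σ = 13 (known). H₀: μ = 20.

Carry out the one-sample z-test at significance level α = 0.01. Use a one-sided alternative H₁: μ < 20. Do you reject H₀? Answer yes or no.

reject H₀: no

SE = σ/√n = 13/√21 = 2.8368
z = (x̄−μ₀)/SE = (17.29−20)/2.8368 = -0.9553
p-value (one-sided, H₁ less) = 0.16972
At α=0.01: p ≥ α → fail to reject H₀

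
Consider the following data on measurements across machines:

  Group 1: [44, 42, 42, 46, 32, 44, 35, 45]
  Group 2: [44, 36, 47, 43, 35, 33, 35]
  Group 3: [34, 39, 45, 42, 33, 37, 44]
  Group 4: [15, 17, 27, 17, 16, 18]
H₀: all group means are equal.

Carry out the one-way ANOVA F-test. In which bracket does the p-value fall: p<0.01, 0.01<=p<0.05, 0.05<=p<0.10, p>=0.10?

Group means [41.25, 39.00, 39.14, 18.33], grand mean 35.250
SSB = Σnᵢ(x̄ᵢ−x̄)² = 2209.560; SSW = ΣΣ(x−x̄ᵢ)² = 589.690
MSB = 2209.560/3 = 736.5198; MSW = 589.690/24 = 24.5704
F = MSB/MSW = 29.9759
df = (3, 24)
p-value (upper-tail) = 0.00000
→ bracket: p<0.01

p-value bracket: p<0.01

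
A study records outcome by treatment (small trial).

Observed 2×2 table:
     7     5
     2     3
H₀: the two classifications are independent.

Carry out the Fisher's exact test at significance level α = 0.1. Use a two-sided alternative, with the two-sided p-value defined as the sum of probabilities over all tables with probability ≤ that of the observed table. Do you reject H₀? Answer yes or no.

reject H₀: no

Margins: r₁=12, r₂=5, c₁=9, c₂=8, n=17
p_obs = C(12,7)·C(5,2)/C(17,9); sum pmf over tables with pmf ≤ p_obs
p-value (two-sided) = 0.61991
At α=0.1: p ≥ α → fail to reject H₀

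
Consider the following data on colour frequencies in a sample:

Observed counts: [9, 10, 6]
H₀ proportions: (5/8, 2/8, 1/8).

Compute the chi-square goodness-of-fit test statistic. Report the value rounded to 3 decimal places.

n = 25; E_i = n·p_i = [15.62, 6.25, 3.12]
χ² = (9−15.62)²/15.62 + (10−6.25)²/6.25 + (6−3.12)²/3.12 = 7.7040
df = 2

test statistic = 7.704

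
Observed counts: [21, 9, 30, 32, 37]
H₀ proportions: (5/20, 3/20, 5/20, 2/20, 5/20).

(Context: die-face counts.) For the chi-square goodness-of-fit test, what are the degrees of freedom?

df = k − 1 = 5 − 1 = 4

degrees of freedom = 4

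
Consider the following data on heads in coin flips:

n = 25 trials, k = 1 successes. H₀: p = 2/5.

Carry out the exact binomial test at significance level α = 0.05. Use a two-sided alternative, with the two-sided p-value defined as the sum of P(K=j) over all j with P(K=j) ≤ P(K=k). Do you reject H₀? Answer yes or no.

reject H₀: yes

Exact binomial: n=25, k=1, p₀=2/5=0.4000
P(X=j) = C(n,j)·p₀^j·(1−p₀)^(n−j); p = Σ P(X=j) over j with P(X=j) ≤ P(X=1)
p-value (two-sided) = 0.00010
At α=0.05: p < α → reject H₀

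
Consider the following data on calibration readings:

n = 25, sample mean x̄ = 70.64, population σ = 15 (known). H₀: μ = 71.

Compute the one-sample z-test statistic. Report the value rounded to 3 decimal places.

test statistic = -0.120

SE = σ/√n = 15/√25 = 3.0000
z = (x̄−μ₀)/SE = (70.64−71)/3.0000 = -0.1200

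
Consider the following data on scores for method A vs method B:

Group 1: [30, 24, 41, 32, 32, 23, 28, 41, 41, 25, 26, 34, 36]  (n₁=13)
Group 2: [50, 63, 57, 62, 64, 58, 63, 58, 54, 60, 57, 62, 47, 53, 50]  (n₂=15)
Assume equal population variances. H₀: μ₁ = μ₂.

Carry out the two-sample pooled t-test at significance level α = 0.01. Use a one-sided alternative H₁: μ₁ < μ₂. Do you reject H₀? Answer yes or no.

x̄₁=31.769, s₁=6.534, n₁=13
x̄₂=57.200, s₂=5.375, n₂=15
s_p² = [12·6.534² + 14·5.375²]/26 = 35.2580
SE = √(s_p²·(1/13+1/15)) = 2.2500
t = (31.769−57.200)/2.2500 = -11.3024
df = 26
p-value (one-sided, H₁ less) = 0.00000
At α=0.01: p < α → reject H₀

reject H₀: yes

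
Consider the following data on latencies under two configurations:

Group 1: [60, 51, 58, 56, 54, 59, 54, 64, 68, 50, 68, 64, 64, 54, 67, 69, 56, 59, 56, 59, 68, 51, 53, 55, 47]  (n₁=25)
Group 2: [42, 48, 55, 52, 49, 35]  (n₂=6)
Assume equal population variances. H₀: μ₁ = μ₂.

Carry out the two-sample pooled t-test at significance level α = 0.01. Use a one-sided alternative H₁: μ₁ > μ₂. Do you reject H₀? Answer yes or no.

x̄₁=58.560, s₁=6.410, n₁=25
x̄₂=46.833, s₂=7.250, n₂=6
s_p² = [24·6.410² + 5·7.250²]/29 = 43.0687
SE = √(s_p²·(1/25+1/6)) = 2.9834
t = (58.560−46.833)/2.9834 = 3.9306
df = 29
p-value (one-sided, H₁ greater) = 0.00024
At α=0.01: p < α → reject H₀

reject H₀: yes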